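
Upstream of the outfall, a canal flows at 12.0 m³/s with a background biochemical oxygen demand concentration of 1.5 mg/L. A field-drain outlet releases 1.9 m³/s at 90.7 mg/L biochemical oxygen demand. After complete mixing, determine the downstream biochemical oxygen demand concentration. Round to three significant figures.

13.7 mg/L

Mixed concentration C = ΣQC/ΣQ = (12.00·1.500 + 1.900·90.70) / 13.90 = 190.3/13.90 = 13.69 mg/L.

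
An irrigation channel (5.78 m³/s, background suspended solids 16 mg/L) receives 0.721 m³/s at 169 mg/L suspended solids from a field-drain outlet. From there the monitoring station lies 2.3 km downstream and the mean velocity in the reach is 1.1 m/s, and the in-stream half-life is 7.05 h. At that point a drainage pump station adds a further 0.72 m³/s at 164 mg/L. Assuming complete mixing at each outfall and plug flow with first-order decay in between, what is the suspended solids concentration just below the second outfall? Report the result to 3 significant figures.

44.4 mg/L

Conservation of mass: C = (5.780·16.00 + 0.7210·169.0) / 6.501 = 214.3/6.501 = 32.97 mg/L; combined flow 6.501 m³/s.
Travel time t = 2.3·1000 / 1.1 = 2091 s = 0.5808 h.
Half-life 7.05 h → k = ln 2 / 7.05 = 0.09832 h⁻¹ = 2.360 d⁻¹.
After decay, C = 32.97 × e^(−kt) = 32.97 × 0.9445 = 31.14 mg/L.
At the second outfall, C = (6.501·31.14 + 0.7200·164.0) / (6.501 + 0.7200) = 44.39 mg/L.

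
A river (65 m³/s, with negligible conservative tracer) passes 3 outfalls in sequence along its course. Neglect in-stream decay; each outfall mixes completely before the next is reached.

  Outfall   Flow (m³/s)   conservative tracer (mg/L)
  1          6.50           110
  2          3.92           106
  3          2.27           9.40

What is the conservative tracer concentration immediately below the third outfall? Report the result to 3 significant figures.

After outfall 1: Q = 65.00 + 6.500 = 71.50 m³/s; C = (65.00·0 + 6.500·110.0)/71.50 = 10.00 mg/L.
After outfall 2: Q = 71.50 + 3.920 = 75.42 m³/s; C = (71.50·10.00 + 3.920·106.0)/75.42 = 14.99 mg/L.
After outfall 3: Q = 75.42 + 2.270 = 77.69 m³/s; C = (75.42·14.99 + 2.270·9.400)/77.69 = 14.83 mg/L.

14.8 mg/L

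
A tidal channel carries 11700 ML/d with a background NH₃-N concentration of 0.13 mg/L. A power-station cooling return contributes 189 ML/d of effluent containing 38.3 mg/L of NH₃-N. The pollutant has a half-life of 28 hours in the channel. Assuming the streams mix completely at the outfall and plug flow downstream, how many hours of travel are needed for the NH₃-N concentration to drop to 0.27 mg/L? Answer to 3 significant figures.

Conservation of mass: C = (11700·0.1300 + 189.0·38.30) / 11890 = 8760/11890 = 0.7368 mg/L.
Half-life 28 h → k = ln 2 / 28 = 0.02476 h⁻¹ = 0.5941 d⁻¹.
0.7368·exp(−k·t) = 0.27 → t = ln(0.7368/0.27)/k = 146000 s = 40.55 h.

40.6 h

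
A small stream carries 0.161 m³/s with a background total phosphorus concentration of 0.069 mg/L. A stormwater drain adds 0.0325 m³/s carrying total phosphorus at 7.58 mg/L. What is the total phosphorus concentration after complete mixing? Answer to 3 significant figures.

After mixing, C = (0.1610·0.06900 + 0.03250·7.580) / 0.1935 = 0.2575/0.1935 = 1.331 mg/L.

1.33 mg/L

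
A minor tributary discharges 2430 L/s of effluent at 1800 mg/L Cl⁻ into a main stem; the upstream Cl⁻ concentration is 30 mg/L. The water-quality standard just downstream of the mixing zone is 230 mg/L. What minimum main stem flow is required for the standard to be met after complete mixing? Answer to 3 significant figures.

19100 L/s

Set C_mix = 230: (Q·30.00 + 2430·1800) / (Q + 2430) = 230
→ Q = 2430·(1800 − 230)/(230 − 30.00) = 19080 L/s.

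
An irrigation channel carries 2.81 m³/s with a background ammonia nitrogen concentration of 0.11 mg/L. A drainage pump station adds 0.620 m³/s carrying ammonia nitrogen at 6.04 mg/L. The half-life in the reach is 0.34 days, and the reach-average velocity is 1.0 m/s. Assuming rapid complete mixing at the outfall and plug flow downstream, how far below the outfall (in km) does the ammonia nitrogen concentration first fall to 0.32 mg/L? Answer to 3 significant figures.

Conservation of mass: C = (2.810·0.1100 + 0.6200·6.040) / 3.430 = 4.054/3.430 = 1.182 mg/L.
Half-life 0.34 d → k = ln 2 / 0.34 = 2.039 d⁻¹.
Set 1.182·exp(−k·t) = 0.32 → t = ln(1.182/0.32)/k = 55370 s = 15.38 h.
Distance = v·t = 1.0·55370 = 55370 m = 55.37 km.

55.4 km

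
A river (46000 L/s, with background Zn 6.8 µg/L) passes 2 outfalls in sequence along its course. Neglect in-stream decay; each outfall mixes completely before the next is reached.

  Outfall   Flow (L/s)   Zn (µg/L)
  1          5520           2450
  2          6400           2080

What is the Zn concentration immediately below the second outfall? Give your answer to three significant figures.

469 µg/L

After outfall 1: Q = 46000 + 5520 = 51520 L/s; C = (46000·6.800 + 5520·2450)/51520 = 268.6 µg/L.
After outfall 2: Q = 51520 + 6400 = 57920 L/s; C = (51520·268.6 + 6400·2080)/57920 = 468.7 µg/L.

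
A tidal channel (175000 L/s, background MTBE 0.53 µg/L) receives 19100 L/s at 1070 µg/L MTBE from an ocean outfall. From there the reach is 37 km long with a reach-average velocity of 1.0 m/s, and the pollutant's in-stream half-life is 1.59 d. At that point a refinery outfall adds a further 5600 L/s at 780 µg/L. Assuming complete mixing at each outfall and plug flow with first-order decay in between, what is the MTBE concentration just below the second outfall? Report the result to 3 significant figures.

Mixed concentration C = ΣQC/ΣQ = (175000·0.5300 + 19100·1070) / 194100 = 20530000/194100 = 105.8 µg/L; combined flow 194100 L/s.
Travel time t = 37·1000 / 1.0 = 37000 s = 10.28 h.
Half-life 1.59 d → k = ln 2 / 1.59 = 0.4359 d⁻¹.
Decay over the reach: 105.8·exp(−kt) = 105.8·0.8297 = 87.76 µg/L.
At the second outfall, C = (194100·87.76 + 5600·780.0) / (194100 + 5600) = 107.2 µg/L.

107 µg/L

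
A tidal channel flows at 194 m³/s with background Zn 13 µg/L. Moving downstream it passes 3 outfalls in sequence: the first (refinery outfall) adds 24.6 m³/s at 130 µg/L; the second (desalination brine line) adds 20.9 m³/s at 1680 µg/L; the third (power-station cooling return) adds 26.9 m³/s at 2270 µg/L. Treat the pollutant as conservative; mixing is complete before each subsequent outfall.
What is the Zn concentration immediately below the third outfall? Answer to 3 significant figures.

382 µg/L

Outfall 1: combined Q = 218.6 m³/s; C = (194.0·13.00 + 24.60·130.0)/218.6 = 26.17 µg/L.
Outfall 2: combined Q = 239.5 m³/s; C = (218.6·26.17 + 20.90·1680)/239.5 = 170.5 µg/L.
Outfall 3: combined Q = 266.4 m³/s; C = (239.5·170.5 + 26.90·2270)/266.4 = 382.5 µg/L.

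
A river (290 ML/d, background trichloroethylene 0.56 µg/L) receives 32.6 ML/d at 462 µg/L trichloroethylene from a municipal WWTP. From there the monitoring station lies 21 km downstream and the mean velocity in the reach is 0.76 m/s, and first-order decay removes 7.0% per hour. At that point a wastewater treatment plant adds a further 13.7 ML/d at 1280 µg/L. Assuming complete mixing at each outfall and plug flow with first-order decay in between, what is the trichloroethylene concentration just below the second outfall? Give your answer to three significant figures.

Conservation of mass: C = (290.0·0.5600 + 32.60·462.0) / 322.6 = 15220/322.6 = 47.19 µg/L; combined flow 322.6 ML/d.
Travel time t = 21·1000 / 0.76 = 27630 s = 7.675 h.
7.0%/h lost → k = −ln(1 − 0.07) = 0.07257 h⁻¹.
Decay over the reach: 47.19·exp(−kt) = 47.19·0.5729 = 27.04 µg/L.
At the second outfall, C = (322.6·27.04 + 13.70·1280) / (322.6 + 13.70) = 78.08 µg/L.

78.1 µg/L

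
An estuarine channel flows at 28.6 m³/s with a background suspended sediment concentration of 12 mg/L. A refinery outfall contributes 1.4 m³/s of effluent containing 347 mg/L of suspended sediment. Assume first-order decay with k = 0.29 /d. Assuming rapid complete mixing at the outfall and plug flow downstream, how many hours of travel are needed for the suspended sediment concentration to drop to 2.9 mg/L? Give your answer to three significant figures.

Mass balance: C = (28.60·12.00 + 1.400·347.0) / 30.00 = 829.0/30.00 = 27.63 mg/L.
27.63·exp(−k·t) = 2.9 → t = ln(27.63/2.9)/k = 671600 s = 186.6 h.

187 h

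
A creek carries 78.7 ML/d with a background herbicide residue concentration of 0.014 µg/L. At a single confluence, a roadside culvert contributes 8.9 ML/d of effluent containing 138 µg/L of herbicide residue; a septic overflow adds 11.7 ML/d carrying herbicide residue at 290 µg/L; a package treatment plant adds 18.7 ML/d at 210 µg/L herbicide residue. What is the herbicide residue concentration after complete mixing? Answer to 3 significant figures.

Mixed concentration C = ΣQC/ΣQ = (78.70·0.01400 + 8.900·138.0 + 11.70·290.0 + 18.70·210.0) / 118.0 = 8549/118.0 = 72.45 µg/L.

72.5 µg/L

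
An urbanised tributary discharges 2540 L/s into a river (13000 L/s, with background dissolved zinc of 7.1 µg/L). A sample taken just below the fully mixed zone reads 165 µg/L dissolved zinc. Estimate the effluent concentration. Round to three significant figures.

Mass balance: 13000·7.100 + 2540·Cₑ = 15540·165.0
→ Cₑ = (15540·165.0 − 13000·7.100) / 2540 = 973.1 µg/L.

973 µg/L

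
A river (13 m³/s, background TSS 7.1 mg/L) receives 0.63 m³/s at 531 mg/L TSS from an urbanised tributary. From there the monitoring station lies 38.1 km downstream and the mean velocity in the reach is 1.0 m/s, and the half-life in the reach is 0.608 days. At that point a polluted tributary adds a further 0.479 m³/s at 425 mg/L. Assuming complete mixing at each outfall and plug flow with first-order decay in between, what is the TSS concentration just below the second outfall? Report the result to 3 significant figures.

32.7 mg/L

Mixed concentration C = ΣQC/ΣQ = (13.00·7.100 + 0.6300·531.0) / 13.63 = 426.8/13.63 = 31.32 mg/L; combined flow 13.63 m³/s.
Travel time t = 38.1·1000 / 1.0 = 38100 s = 10.58 h.
Half-life 0.608 d → k = ln 2 / 0.608 = 1.140 d⁻¹.
Applying C = C₀e^(−kt): 31.32 × 0.6049 = 18.94 mg/L.
At the second outfall, C = (13.63·18.94 + 0.4790·425.0) / (13.63 + 0.4790) = 32.73 mg/L.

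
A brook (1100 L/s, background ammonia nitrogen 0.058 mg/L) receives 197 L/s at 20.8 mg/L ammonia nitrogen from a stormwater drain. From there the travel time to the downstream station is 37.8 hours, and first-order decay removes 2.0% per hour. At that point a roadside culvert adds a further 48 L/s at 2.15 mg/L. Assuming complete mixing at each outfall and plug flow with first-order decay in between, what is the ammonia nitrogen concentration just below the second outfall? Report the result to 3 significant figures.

Conservation of mass: C = (1100·0.05800 + 197.0·20.80) / 1297 = 4161/1297 = 3.208 mg/L; combined flow 1297 L/s.
2.0%/h lost → k = −ln(1 − 0.02) = 0.02020 h⁻¹.
First-order decay: C = 3.208·exp(−k·t) = 3.208·0.4660 = 1.495 mg/L.
Second outfall: C = (1297·1.495 + 48.00·2.150)/1345 = 1.518 mg/L.

1.52 mg/L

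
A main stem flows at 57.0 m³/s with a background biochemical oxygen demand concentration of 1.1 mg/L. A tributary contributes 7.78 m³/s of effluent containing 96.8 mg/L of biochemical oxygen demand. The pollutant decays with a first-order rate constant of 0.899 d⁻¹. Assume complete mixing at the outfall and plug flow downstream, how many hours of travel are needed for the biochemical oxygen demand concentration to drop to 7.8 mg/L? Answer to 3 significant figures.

Conservation of mass: C = (57.00·1.100 + 7.780·96.80) / 64.78 = 815.8/64.78 = 12.59 mg/L.
12.59·exp(−k·t) = 7.8 → t = ln(12.59/7.8)/k = 46040 s = 12.79 h.

12.8 h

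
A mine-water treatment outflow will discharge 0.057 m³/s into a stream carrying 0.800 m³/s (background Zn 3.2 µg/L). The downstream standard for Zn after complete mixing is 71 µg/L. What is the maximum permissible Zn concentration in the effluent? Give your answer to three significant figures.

1020 µg/L

At the limit, (Qr·Cr + Qe·Cₑ)/(Qr + Qe) = 71:
Cₑ = (0.8570·71 − 0.8000·3.200) / 0.05700 = 1023 µg/L.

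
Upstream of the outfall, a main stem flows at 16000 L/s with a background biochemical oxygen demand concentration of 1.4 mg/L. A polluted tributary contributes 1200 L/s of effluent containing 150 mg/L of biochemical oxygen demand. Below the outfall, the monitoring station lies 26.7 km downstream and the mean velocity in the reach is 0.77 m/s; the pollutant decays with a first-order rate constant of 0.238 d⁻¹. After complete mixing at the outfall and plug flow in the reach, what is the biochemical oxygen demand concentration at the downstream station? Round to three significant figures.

10.7 mg/L

Mass balance: C = (16000·1.400 + 1200·150.0) / 17200 = 202400/17200 = 11.77 mg/L.
Travel time t = 26.7·1000 / 0.77 = 34680 s = 9.632 h.
After decay, C = 11.77 × e^(−kt) = 11.77 × 0.9089 = 10.70 mg/L.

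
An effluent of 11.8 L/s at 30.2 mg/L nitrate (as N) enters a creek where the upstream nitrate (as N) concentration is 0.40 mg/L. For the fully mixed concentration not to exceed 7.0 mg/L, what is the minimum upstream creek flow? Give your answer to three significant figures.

Set C_mix = 7.0: (Q·0.4000 + 11.80·30.20) / (Q + 11.80) = 7.0
→ Q = 11.80·(30.20 − 7.0)/(7.0 − 0.4000) = 41.48 L/s.

41.5 L/s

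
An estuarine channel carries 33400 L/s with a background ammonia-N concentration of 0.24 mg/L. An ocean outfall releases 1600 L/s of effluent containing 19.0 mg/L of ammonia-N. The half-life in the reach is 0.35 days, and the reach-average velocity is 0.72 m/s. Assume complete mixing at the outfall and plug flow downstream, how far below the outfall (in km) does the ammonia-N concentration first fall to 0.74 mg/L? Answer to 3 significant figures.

12.4 km

Conservation of mass: C = (33400·0.2400 + 1600·19.00) / 35000 = 38420/35000 = 1.098 mg/L.
Half-life 0.35 d → k = ln 2 / 0.35 = 1.980 d⁻¹.
Set 1.098·exp(−k·t) = 0.74 → t = ln(1.098/0.74)/k = 17200 s = 4.778 h.
Distance = v·t = 0.72·17200 = 12380 m = 12.38 km.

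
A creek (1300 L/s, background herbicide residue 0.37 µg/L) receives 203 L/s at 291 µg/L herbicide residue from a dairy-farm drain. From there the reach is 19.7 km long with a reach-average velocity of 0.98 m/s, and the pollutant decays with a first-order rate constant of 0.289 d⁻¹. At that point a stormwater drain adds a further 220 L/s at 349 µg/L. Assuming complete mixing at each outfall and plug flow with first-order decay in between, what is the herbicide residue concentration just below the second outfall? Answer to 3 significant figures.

76.9 µg/L

Mixed concentration C = ΣQC/ΣQ = (1300·0.3700 + 203.0·291.0) / 1503 = 59550/1503 = 39.62 µg/L; combined flow 1503 L/s.
Travel time t = 19.7·1000 / 0.98 = 20100 s = 5.584 h.
Decay over the reach: 39.62·exp(−kt) = 39.62·0.9350 = 37.05 µg/L.
Second outfall: C = (1503·37.05 + 220.0·349.0)/1723 = 76.88 µg/L.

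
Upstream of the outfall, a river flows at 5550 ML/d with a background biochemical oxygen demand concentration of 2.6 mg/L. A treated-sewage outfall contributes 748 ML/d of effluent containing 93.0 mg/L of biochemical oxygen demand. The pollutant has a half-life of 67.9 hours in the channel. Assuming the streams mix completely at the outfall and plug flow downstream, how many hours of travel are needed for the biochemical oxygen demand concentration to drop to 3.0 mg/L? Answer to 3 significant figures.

146 h

After mixing, C = (5550·2.600 + 748.0·93.00) / 6298 = 83990/6298 = 13.34 mg/L.
Half-life 67.9 h → k = ln 2 / 67.9 = 0.01021 h⁻¹ = 0.2450 d⁻¹.
13.34·exp(−k·t) = 3.0 → t = ln(13.34/3.0)/k = 526100 s = 146.1 h.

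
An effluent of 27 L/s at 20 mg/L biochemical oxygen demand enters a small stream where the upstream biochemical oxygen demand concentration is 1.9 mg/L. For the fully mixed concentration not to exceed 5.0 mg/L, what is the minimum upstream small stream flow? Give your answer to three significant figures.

Set C_mix = 5.0: (Q·1.900 + 27.00·20.00) / (Q + 27.00) = 5.0
→ Q = 27.00·(20.00 − 5.0)/(5.0 − 1.900) = 130.6 L/s.

131 L/s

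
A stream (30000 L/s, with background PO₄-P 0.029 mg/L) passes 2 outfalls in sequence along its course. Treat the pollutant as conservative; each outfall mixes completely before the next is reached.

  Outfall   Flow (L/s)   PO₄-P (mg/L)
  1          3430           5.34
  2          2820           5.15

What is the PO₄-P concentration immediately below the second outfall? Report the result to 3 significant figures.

Outfall 1: combined Q = 33430 L/s; C = (30000·0.02900 + 3430·5.340)/33430 = 0.5739 mg/L.
Outfall 2: combined Q = 36250 L/s; C = (33430·0.5739 + 2820·5.150)/36250 = 0.9299 mg/L.

0.930 mg/L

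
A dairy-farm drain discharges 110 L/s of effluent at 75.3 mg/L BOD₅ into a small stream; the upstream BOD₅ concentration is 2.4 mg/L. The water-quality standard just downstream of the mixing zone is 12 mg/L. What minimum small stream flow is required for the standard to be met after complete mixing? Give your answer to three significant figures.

725 L/s

Set C_mix = 12: (Q·2.400 + 110.0·75.30) / (Q + 110.0) = 12
→ Q = 110.0·(75.30 − 12)/(12 − 2.400) = 725.3 L/s.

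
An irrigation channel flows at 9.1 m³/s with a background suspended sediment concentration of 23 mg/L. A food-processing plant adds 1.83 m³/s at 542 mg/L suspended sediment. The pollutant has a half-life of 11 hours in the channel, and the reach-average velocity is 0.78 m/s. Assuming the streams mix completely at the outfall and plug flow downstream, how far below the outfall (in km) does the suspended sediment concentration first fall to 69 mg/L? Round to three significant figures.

Conservation of mass: C = (9.100·23.00 + 1.830·542.0) / 10.93 = 1201/10.93 = 109.9 mg/L.
Half-life 11 h → k = ln 2 / 11 = 0.06301 h⁻¹ = 1.512 d⁻¹.
Set 109.9·exp(−k·t) = 69 → t = ln(109.9/69)/k = 26590 s = 7.386 h.
Distance = v·t = 0.78·26590 = 20740 m = 20.74 km.

20.7 km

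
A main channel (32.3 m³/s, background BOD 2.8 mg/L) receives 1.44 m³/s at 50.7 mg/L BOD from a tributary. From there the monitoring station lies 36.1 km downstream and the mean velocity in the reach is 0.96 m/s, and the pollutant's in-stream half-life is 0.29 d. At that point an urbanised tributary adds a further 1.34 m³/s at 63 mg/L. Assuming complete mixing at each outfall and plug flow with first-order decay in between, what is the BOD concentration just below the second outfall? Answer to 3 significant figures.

Mixed concentration C = ΣQC/ΣQ = (32.30·2.800 + 1.440·50.70) / 33.74 = 163.4/33.74 = 4.844 mg/L; combined flow 33.74 m³/s.
Travel time t = 36.1·1000 / 0.96 = 37600 s = 10.45 h.
Half-life 0.29 d → k = ln 2 / 0.29 = 2.390 d⁻¹.
First-order decay: C = 4.844·exp(−k·t) = 4.844·0.3534 = 1.712 mg/L.
Second outfall: C = (33.74·1.712 + 1.340·63.00)/35.08 = 4.053 mg/L.

4.05 mg/L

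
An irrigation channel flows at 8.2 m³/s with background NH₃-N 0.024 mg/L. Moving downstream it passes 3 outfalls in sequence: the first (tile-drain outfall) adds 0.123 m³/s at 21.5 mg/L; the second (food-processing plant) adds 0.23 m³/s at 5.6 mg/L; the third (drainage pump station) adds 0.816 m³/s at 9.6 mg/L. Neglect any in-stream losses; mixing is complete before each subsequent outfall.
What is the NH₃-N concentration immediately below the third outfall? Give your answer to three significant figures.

Outfall 1: combined Q = 8.323 m³/s; C = (8.200·0.02400 + 0.1230·21.50)/8.323 = 0.3414 mg/L.
Outfall 2: combined Q = 8.553 m³/s; C = (8.323·0.3414 + 0.2300·5.600)/8.553 = 0.4828 mg/L.
Outfall 3: combined Q = 9.369 m³/s; C = (8.553·0.4828 + 0.8160·9.600)/9.369 = 1.277 mg/L.

1.28 mg/L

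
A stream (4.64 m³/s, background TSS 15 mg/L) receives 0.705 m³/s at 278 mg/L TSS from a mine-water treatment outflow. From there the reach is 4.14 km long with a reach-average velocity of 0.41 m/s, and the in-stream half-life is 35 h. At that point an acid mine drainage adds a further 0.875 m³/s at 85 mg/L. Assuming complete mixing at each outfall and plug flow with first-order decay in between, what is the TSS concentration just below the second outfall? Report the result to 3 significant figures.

52.3 mg/L

Mass balance: C = (4.640·15.00 + 0.7050·278.0) / 5.345 = 265.6/5.345 = 49.69 mg/L; combined flow 5.345 m³/s.
Travel time t = 4.14·1000 / 0.41 = 10100 s = 2.805 h.
Half-life 35 h → k = ln 2 / 35 = 0.01980 h⁻¹ = 0.4753 d⁻¹.
First-order decay: C = 49.69·exp(−k·t) = 49.69·0.9460 = 47.00 mg/L.
At the second outfall, C = (5.345·47.00 + 0.8750·85.00) / (5.345 + 0.8750) = 52.35 mg/L.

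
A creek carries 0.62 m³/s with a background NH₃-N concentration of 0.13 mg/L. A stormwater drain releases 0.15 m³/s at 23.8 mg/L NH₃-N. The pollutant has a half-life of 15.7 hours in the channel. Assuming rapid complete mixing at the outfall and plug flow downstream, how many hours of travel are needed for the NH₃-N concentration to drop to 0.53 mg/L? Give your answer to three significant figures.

Flow-weighted average: C = (0.6200·0.1300 + 0.1500·23.80) / 0.7700 = 3.651/0.7700 = 4.741 mg/L.
Half-life 15.7 h → k = ln 2 / 15.7 = 0.04415 h⁻¹ = 1.060 d⁻¹.
4.741·exp(−k·t) = 0.53 → t = ln(4.741/0.53)/k = 178700 s = 49.63 h.

49.6 h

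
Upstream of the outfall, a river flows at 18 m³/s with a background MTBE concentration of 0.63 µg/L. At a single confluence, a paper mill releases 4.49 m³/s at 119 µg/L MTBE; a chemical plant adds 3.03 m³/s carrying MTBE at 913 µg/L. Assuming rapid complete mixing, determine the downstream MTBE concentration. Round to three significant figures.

Flow-weighted average: C = (18.00·0.6300 + 4.490·119.0 + 3.030·913.0) / 25.52 = 3312/25.52 = 129.8 µg/L.

130 µg/L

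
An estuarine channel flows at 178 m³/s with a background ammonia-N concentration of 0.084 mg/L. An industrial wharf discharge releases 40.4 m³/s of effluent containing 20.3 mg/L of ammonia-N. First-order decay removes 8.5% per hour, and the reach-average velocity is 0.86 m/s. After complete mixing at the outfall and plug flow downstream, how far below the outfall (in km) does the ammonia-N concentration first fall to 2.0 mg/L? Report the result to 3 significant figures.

After mixing, C = (178.0·0.08400 + 40.40·20.30) / 218.4 = 835.1/218.4 = 3.824 mg/L.
8.5%/h lost → k = −ln(1 − 0.085) = 0.08883 h⁻¹.
Set 3.824·exp(−k·t) = 2.0 → t = ln(3.824/2.0)/k = 26260 s = 7.295 h.
Distance = v·t = 0.86·26260 = 22590 m = 22.59 km.

22.6 km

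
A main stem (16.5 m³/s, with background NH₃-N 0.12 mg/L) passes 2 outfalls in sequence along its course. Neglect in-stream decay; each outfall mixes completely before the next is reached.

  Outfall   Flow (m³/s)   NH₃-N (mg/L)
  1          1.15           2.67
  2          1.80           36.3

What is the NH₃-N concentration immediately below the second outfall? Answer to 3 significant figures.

3.62 mg/L

After outfall 1: Q = 16.50 + 1.150 = 17.65 m³/s; C = (16.50·0.1200 + 1.150·2.670)/17.65 = 0.2861 mg/L.
After outfall 2: Q = 17.65 + 1.800 = 19.45 m³/s; C = (17.65·0.2861 + 1.800·36.30)/19.45 = 3.619 mg/L.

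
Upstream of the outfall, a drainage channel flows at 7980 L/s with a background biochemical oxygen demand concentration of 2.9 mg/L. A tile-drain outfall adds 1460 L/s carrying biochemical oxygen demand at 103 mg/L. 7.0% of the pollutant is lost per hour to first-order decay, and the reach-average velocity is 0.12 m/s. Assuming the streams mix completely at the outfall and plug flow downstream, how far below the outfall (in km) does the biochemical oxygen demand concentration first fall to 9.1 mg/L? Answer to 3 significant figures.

After mixing, C = (7980·2.900 + 1460·103.0) / 9440 = 173500/9440 = 18.38 mg/L.
7.0%/h lost → k = −ln(1 − 0.07) = 0.07257 h⁻¹.
Set 18.38·exp(−k·t) = 9.1 → t = ln(18.38/9.1)/k = 34880 s = 9.688 h.
Distance = v·t = 0.12·34880 = 4185 m = 4.185 km.

4.19 km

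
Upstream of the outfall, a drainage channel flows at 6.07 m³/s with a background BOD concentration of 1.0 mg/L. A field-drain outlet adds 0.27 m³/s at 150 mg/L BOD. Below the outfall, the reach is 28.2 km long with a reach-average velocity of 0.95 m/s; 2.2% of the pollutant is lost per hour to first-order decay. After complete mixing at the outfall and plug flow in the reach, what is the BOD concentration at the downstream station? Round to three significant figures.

Flow-weighted average: C = (6.070·1.000 + 0.2700·150.0) / 6.340 = 46.57/6.340 = 7.345 mg/L.
Travel time t = 28.2·1000 / 0.95 = 29680 s = 8.246 h.
2.2%/h lost → k = −ln(1 − 0.022) = 0.02225 h⁻¹.
After decay, C = 7.345 × e^(−kt) = 7.345 × 0.8324 = 6.114 mg/L.

6.11 mg/L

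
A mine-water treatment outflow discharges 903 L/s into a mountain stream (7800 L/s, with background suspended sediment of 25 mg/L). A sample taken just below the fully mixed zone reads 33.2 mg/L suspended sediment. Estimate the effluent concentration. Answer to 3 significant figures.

104 mg/L

Mass balance: 7800·25.00 + 903.0·Cₑ = 8703·33.20
→ Cₑ = (8703·33.20 − 7800·25.00) / 903.0 = 104.0 mg/L.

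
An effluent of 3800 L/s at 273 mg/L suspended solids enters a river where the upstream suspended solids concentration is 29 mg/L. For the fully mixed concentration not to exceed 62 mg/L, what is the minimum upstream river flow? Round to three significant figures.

Set C_mix = 62: (Q·29.00 + 3800·273.0) / (Q + 3800) = 62
→ Q = 3800·(273.0 − 62)/(62 − 29.00) = 24300 L/s.

24300 L/s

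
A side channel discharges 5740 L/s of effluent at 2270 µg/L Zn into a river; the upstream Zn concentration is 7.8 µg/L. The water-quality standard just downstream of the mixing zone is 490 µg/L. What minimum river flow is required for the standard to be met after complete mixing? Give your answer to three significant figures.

Set C_mix = 490: (Q·7.800 + 5740·2270) / (Q + 5740) = 490
→ Q = 5740·(2270 − 490)/(490 − 7.800) = 21190 L/s.

21200 L/s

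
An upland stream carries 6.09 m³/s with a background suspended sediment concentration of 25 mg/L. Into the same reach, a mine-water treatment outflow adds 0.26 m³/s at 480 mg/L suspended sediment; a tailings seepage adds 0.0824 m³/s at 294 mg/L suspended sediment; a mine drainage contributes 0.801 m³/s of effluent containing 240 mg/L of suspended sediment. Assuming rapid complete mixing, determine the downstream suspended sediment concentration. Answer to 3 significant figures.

68.2 mg/L

After mixing, C = (6.090·25.00 + 0.2600·480.0 + 0.08240·294.0 + 0.8010·240.0) / 7.233 = 493.5/7.233 = 68.23 mg/L.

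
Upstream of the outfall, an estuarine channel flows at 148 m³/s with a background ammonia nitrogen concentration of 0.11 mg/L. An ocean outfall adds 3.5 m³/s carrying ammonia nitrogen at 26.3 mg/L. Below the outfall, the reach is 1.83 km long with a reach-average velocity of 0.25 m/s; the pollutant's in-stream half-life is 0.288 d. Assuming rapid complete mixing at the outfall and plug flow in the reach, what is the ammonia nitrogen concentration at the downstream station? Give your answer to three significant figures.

0.583 mg/L

After mixing, C = (148.0·0.1100 + 3.500·26.30) / 151.5 = 108.3/151.5 = 0.7150 mg/L.
Travel time t = 1.83·1000 / 0.25 = 7320 s = 2.033 h.
Half-life 0.288 d → k = ln 2 / 0.288 = 2.407 d⁻¹.
After decay, C = 0.7150 × e^(−kt) = 0.7150 × 0.8155 = 0.5832 mg/L.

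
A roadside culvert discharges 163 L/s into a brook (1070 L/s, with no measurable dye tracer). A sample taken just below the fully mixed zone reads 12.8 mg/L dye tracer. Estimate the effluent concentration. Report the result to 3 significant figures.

96.8 mg/L

Mass balance: 1070·0 + 163.0·Cₑ = 1233·12.80
→ Cₑ = (1233·12.80 − 1070·0) / 163.0 = 96.82 mg/L.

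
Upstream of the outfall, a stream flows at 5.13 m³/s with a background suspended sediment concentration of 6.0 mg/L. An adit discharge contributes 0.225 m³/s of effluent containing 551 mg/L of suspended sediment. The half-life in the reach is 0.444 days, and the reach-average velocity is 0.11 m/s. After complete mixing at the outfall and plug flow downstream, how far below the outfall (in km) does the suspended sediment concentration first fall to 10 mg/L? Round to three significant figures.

Mass balance: C = (5.130·6.000 + 0.2250·551.0) / 5.355 = 154.8/5.355 = 28.90 mg/L.
Half-life 0.444 d → k = ln 2 / 0.444 = 1.561 d⁻¹.
Set 28.90·exp(−k·t) = 10 → t = ln(28.90/10)/k = 58730 s = 16.31 h.
Distance = v·t = 0.11·58730 = 6461 m = 6.461 km.

6.46 km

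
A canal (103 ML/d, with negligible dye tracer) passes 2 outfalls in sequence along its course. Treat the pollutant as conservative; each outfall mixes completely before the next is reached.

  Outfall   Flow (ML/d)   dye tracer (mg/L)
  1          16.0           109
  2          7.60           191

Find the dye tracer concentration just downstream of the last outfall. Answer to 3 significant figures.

25.2 mg/L

After outfall 1: Q = 103.0 + 16.00 = 119.0 ML/d; C = (103.0·0 + 16.00·109.0)/119.0 = 14.66 mg/L.
After outfall 2: Q = 119.0 + 7.600 = 126.6 ML/d; C = (119.0·14.66 + 7.600·191.0)/126.6 = 25.24 mg/L.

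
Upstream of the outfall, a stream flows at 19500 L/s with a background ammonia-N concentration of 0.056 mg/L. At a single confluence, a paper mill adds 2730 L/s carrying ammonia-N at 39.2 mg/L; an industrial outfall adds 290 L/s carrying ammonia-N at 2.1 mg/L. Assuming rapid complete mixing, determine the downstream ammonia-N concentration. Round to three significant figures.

Mixed concentration C = ΣQC/ΣQ = (19500·0.05600 + 2730·39.20 + 290.0·2.100) / 22520 = 108700/22520 = 4.828 mg/L.

4.83 mg/L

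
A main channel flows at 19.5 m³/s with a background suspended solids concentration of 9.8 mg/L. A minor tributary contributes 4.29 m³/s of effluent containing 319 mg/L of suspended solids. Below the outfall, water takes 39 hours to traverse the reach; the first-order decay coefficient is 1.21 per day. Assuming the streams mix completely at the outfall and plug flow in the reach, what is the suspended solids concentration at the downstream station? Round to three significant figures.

After mixing, C = (19.50·9.800 + 4.290·319.0) / 23.79 = 1560/23.79 = 65.56 mg/L.
Applying C = C₀e^(−kt): 65.56 × 0.1400 = 9.177 mg/L.

9.18 mg/L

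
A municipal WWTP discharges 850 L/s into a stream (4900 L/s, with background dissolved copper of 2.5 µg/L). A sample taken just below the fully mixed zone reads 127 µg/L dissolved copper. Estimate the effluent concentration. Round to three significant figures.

845 µg/L

Mass balance: 4900·2.500 + 850.0·Cₑ = 5750·127.0
→ Cₑ = (5750·127.0 − 4900·2.500) / 850.0 = 844.7 µg/L.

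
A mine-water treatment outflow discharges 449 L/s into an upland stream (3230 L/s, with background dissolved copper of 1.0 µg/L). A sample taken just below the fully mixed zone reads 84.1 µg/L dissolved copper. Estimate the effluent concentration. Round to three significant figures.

682 µg/L

Mass balance: 3230·1.000 + 449.0·Cₑ = 3679·84.10
→ Cₑ = (3679·84.10 − 3230·1.000) / 449.0 = 681.9 µg/L.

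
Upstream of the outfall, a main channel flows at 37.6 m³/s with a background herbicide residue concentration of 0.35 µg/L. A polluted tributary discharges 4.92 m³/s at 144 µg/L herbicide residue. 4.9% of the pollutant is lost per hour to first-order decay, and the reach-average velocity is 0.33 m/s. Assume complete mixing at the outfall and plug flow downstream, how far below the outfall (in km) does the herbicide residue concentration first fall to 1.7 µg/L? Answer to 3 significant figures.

54.4 km

Flow-weighted average: C = (37.60·0.3500 + 4.920·144.0) / 42.52 = 721.6/42.52 = 16.97 µg/L.
4.9%/h lost → k = −ln(1 − 0.049) = 0.05024 h⁻¹.
Set 16.97·exp(−k·t) = 1.7 → t = ln(16.97/1.7)/k = 164900 s = 45.80 h.
Distance = v·t = 0.33·164900 = 54410 m = 54.41 km.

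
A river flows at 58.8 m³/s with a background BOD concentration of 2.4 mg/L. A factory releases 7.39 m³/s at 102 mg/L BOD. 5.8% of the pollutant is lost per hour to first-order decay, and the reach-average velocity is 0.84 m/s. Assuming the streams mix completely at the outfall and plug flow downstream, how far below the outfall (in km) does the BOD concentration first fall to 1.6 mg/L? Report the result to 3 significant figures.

Mixed concentration C = ΣQC/ΣQ = (58.80·2.400 + 7.390·102.0) / 66.19 = 894.9/66.19 = 13.52 mg/L.
5.8%/h lost → k = −ln(1 − 0.058) = 0.05975 h⁻¹.
Set 13.52·exp(−k·t) = 1.6 → t = ln(13.52/1.6)/k = 128600 s = 35.72 h.
Distance = v·t = 0.84·128600 = 108000 m = 108.0 km.

108 km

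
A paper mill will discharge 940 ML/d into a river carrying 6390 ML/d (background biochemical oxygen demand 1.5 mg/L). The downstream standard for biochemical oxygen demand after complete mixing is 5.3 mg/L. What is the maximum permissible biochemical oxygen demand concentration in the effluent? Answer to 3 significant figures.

At the limit, (Qr·Cr + Qe·Cₑ)/(Qr + Qe) = 5.3:
Cₑ = (7330·5.3 − 6390·1.500) / 940.0 = 31.13 mg/L.

31.1 mg/L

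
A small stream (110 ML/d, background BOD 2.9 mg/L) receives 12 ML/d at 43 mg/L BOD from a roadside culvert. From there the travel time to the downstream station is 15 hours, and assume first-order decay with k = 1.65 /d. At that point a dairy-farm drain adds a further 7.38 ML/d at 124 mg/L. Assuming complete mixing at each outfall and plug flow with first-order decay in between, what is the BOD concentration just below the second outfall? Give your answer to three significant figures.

Mixed concentration C = ΣQC/ΣQ = (110.0·2.900 + 12.00·43.00) / 122.0 = 835.0/122.0 = 6.844 mg/L; combined flow 122.0 ML/d.
Decay over the reach: 6.844·exp(−kt) = 6.844·0.3566 = 2.440 mg/L.
Second outfall: C = (122.0·2.440 + 7.380·124.0)/129.4 = 9.374 mg/L.

9.37 mg/L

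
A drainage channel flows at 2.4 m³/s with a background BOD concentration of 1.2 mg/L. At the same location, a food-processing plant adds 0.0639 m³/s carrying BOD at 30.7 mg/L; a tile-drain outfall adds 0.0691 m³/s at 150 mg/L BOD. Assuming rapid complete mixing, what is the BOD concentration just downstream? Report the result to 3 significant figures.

Mixed concentration C = ΣQC/ΣQ = (2.400·1.200 + 0.06390·30.70 + 0.06910·150.0) / 2.533 = 15.21/2.533 = 6.003 mg/L.

6.00 mg/L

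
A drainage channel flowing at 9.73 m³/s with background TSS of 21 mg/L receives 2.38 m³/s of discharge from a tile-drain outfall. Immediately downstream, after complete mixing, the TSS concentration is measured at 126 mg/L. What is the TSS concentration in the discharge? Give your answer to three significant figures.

Mass balance: 9.730·21.00 + 2.380·Cₑ = 12.11·126.0
→ Cₑ = (12.11·126.0 − 9.730·21.00) / 2.380 = 555.3 mg/L.

555 mg/L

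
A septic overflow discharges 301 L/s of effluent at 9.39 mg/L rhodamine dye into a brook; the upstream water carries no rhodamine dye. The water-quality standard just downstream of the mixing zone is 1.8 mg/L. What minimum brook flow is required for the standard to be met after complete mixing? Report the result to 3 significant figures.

Set C_mix = 1.8: (Q·0 + 301.0·9.390) / (Q + 301.0) = 1.8
→ Q = 301.0·(9.390 − 1.8)/(1.8 − 0) = 1269 L/s.

1270 L/s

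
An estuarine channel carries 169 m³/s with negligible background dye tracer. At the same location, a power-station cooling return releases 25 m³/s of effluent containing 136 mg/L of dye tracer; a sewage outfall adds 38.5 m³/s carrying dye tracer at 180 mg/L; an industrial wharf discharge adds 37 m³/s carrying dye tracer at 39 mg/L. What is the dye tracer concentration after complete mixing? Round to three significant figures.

43.7 mg/L

Conservation of mass: C = (169.0·0 + 25.00·136.0 + 38.50·180.0 + 37.00·39.00) / 269.5 = 11770/269.5 = 43.68 mg/L.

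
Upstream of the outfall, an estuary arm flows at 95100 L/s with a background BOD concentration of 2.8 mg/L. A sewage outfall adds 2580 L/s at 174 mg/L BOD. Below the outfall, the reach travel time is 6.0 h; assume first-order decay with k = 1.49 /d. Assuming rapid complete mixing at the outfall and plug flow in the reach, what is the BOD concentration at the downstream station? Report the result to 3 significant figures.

5.04 mg/L

Mass balance: C = (95100·2.800 + 2580·174.0) / 97680 = 715200/97680 = 7.322 mg/L.
Decay over the reach: 7.322·exp(−kt) = 7.322·0.6890 = 5.045 mg/L.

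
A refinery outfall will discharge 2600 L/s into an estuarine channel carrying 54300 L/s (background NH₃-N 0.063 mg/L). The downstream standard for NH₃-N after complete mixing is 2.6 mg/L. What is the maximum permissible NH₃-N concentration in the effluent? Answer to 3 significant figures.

At the limit, (Qr·Cr + Qe·Cₑ)/(Qr + Qe) = 2.6:
Cₑ = (56900·2.6 − 54300·0.06300) / 2600 = 55.58 mg/L.

55.6 mg/L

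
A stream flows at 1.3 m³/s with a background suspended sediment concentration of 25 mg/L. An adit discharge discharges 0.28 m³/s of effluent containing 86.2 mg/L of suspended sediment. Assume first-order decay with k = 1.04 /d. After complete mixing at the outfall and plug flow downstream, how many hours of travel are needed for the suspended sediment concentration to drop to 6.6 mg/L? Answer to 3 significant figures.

Mixed concentration C = ΣQC/ΣQ = (1.300·25.00 + 0.2800·86.20) / 1.580 = 56.64/1.580 = 35.85 mg/L.
35.85·exp(−k·t) = 6.6 → t = ln(35.85/6.6)/k = 140600 s = 39.05 h.

39.0 h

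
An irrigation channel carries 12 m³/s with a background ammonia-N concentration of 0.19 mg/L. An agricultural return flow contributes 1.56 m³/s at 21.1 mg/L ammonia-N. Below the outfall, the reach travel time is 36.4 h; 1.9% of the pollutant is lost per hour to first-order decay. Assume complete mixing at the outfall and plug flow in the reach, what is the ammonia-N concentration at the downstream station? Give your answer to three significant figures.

1.29 mg/L

Flow-weighted average: C = (12.00·0.1900 + 1.560·21.10) / 13.56 = 35.20/13.56 = 2.596 mg/L.
1.9%/h lost → k = −ln(1 − 0.019) = 0.01918 h⁻¹.
After decay, C = 2.596 × e^(−kt) = 2.596 × 0.4975 = 1.291 mg/L.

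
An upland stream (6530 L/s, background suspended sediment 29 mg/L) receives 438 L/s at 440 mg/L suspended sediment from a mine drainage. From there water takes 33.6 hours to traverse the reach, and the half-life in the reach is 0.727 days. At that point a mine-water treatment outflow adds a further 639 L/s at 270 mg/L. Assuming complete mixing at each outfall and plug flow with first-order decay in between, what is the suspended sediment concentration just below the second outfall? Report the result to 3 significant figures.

35.9 mg/L

Flow-weighted average: C = (6530·29.00 + 438.0·440.0) / 6968 = 382100/6968 = 54.83 mg/L; combined flow 6968 L/s.
Half-life 0.727 d → k = ln 2 / 0.727 = 0.9534 d⁻¹.
Decay over the reach: 54.83·exp(−kt) = 54.83·0.2632 = 14.43 mg/L.
Second outfall: C = (6968·14.43 + 639.0·270.0)/7607 = 35.90 mg/L.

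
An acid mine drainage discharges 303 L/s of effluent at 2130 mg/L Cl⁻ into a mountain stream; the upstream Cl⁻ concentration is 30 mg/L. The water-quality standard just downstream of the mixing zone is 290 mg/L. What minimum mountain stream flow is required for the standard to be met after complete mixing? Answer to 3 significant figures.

Set C_mix = 290: (Q·30.00 + 303.0·2130) / (Q + 303.0) = 290
→ Q = 303.0·(2130 − 290)/(290 − 30.00) = 2144 L/s.

2140 L/s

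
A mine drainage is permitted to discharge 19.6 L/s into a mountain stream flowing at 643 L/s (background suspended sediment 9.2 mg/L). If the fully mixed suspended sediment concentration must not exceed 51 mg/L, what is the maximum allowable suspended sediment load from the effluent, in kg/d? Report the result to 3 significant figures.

Mass balance at the limit: 643.0·9.200 + 19.60·Cₑ = 662.6·51 → Cₑ = 1422 mg/L.
19.60 L/s = 0.01960 m³/s. Load = 0.01960 m³/s × 1422 g/m³ × 86 400 s/d = 2409 kg/d.

2410 kg/d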